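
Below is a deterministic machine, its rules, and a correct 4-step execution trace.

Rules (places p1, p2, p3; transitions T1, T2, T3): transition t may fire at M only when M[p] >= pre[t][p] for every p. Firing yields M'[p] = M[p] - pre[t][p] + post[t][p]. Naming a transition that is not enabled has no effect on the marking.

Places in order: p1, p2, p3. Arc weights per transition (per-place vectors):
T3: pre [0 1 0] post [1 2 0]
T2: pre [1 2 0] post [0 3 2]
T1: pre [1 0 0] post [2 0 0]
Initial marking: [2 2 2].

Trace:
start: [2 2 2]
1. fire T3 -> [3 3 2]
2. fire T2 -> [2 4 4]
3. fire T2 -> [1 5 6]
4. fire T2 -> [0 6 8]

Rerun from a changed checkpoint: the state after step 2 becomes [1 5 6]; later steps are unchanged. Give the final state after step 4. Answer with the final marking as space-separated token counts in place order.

state after step 2 := [1 5 6]
3. fire T2 -> [0 6 8]
4. fire T2 -> [0 6 8]

0 6 8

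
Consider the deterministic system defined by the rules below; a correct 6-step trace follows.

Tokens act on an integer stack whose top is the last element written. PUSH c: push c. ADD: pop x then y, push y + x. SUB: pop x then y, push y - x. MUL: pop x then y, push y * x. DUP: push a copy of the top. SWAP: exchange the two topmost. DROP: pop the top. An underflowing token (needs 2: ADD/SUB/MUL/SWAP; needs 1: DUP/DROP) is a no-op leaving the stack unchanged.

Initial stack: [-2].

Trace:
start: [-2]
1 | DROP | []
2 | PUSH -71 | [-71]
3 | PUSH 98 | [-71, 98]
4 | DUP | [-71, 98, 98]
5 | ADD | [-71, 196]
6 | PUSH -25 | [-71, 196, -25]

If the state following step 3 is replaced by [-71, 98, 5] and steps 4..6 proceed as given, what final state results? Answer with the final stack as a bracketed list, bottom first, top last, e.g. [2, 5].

[-71, 98, 10, -25]

state after step 3 := [-71, 98, 5]
4 | DUP | [-71, 98, 5, 5]
5 | ADD | [-71, 98, 10]
6 | PUSH -25 | [-71, 98, 10, -25]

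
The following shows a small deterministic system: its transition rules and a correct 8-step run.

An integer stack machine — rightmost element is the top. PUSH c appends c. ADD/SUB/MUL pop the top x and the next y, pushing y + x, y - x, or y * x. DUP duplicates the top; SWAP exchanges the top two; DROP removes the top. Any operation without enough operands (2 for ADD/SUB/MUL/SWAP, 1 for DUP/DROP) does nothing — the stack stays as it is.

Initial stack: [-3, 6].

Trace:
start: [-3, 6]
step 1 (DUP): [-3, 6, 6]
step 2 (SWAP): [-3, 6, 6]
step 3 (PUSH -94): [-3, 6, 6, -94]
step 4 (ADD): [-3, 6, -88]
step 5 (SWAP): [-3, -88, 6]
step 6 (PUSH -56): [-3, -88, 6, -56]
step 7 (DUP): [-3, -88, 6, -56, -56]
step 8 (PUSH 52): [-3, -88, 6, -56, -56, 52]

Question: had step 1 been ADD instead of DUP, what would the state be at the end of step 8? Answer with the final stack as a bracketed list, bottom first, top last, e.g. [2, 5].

(re-executing from step 1 with the substitution; state before step 1: [-3, 6])
step 1 (ADD): [3]
step 2 (SWAP): [3]
step 3 (PUSH -94): [3, -94]
step 4 (ADD): [-91]
step 5 (SWAP): [-91]
step 6 (PUSH -56): [-91, -56]
step 7 (DUP): [-91, -56, -56]
step 8 (PUSH 52): [-91, -56, -56, 52]

[-91, -56, -56, 52]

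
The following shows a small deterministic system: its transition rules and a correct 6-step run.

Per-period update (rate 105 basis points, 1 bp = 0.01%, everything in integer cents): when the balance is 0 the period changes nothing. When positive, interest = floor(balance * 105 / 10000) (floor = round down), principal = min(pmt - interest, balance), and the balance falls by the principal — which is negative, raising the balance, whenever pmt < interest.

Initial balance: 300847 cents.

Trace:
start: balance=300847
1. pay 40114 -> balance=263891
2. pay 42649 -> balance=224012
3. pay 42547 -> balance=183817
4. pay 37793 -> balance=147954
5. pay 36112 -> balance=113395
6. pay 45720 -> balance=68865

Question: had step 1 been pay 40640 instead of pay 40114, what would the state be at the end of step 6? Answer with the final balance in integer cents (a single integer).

68310

(re-executing from step 1 with the substitution; state before step 1: balance=300847)
1. pay 40640 -> balance=263365
2. pay 42649 -> balance=223481
3. pay 42547 -> balance=183280
4. pay 37793 -> balance=147411
5. pay 36112 -> balance=112846
6. pay 45720 -> balance=68310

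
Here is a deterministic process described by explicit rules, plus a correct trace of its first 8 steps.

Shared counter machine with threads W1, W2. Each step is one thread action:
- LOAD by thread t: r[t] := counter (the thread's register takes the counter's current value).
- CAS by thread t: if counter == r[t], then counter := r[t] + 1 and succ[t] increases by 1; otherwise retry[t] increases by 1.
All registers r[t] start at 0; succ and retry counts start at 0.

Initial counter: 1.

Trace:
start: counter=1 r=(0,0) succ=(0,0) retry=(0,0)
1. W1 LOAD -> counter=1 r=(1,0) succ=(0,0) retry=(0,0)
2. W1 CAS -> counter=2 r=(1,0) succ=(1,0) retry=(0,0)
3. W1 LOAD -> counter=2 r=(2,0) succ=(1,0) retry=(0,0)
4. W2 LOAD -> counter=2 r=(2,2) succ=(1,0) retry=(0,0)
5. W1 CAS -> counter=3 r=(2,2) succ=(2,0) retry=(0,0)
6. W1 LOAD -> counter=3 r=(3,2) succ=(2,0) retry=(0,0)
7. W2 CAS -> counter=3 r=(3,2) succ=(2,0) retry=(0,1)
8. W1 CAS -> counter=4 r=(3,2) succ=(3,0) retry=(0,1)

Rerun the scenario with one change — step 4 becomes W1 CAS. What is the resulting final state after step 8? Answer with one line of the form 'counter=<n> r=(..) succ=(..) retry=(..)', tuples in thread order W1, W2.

(re-executing from step 4 with the substitution; state before step 4: counter=2 r=(2,0) succ=(1,0) retry=(0,0))
4. W1 CAS -> counter=3 r=(2,0) succ=(2,0) retry=(0,0)
5. W1 CAS -> counter=3 r=(2,0) succ=(2,0) retry=(1,0)
6. W1 LOAD -> counter=3 r=(3,0) succ=(2,0) retry=(1,0)
7. W2 CAS -> counter=3 r=(3,0) succ=(2,0) retry=(1,1)
8. W1 CAS -> counter=4 r=(3,0) succ=(3,0) retry=(1,1)

counter=4 r=(3,0) succ=(3,0) retry=(1,1)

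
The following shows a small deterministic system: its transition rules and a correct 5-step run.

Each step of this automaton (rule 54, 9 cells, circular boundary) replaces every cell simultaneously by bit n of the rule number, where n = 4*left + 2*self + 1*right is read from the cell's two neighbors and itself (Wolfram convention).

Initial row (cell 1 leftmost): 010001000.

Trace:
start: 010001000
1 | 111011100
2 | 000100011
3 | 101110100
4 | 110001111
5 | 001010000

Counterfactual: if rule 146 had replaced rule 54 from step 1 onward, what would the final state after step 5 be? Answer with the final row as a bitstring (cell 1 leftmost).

(re-executing steps 1..5 under rule 146; state before step 1: 010001000)
1 | 101010100
2 | 000000011
3 | 100000100
4 | 010001011
5 | 001010000

001010000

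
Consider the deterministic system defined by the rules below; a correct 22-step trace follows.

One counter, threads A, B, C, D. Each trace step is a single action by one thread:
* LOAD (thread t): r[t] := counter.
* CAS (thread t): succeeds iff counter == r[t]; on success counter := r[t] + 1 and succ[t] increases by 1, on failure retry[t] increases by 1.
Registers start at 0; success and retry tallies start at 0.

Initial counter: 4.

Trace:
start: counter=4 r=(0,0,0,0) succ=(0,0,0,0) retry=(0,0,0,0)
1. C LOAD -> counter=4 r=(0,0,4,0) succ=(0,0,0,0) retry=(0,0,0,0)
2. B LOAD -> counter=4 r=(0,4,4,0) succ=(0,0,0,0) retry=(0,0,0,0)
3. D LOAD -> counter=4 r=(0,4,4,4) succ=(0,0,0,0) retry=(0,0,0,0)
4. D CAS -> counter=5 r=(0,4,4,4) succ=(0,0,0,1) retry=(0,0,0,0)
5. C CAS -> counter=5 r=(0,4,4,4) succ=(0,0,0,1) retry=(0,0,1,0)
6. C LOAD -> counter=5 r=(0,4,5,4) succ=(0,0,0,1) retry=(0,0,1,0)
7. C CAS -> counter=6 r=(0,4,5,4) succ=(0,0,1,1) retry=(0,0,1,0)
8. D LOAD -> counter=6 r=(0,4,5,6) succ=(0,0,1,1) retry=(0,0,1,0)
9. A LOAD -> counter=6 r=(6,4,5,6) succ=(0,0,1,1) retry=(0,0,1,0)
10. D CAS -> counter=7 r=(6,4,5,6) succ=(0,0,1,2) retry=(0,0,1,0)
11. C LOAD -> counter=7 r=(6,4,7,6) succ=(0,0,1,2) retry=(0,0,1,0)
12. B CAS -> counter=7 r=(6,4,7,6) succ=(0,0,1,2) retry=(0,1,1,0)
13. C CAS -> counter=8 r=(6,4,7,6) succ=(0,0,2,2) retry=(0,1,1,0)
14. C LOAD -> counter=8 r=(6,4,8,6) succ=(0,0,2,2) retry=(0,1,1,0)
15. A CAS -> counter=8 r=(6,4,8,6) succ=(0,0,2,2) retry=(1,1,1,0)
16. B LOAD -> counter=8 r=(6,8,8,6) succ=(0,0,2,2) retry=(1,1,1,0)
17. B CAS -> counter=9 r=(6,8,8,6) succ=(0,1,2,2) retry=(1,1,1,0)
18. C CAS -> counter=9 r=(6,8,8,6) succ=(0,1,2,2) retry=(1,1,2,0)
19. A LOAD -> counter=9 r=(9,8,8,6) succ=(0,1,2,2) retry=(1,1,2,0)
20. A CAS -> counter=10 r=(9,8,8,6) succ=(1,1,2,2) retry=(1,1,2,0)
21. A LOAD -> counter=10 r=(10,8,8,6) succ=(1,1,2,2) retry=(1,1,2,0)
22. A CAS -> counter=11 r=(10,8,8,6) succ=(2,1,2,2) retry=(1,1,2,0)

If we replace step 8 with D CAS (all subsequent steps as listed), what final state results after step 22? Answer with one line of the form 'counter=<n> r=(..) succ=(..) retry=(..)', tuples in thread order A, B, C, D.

(re-executing from step 8 with the substitution; state before step 8: counter=6 r=(0,4,5,4) succ=(0,0,1,1) retry=(0,0,1,0))
8. D CAS -> counter=6 r=(0,4,5,4) succ=(0,0,1,1) retry=(0,0,1,1)
9. A LOAD -> counter=6 r=(6,4,5,4) succ=(0,0,1,1) retry=(0,0,1,1)
10. D CAS -> counter=6 r=(6,4,5,4) succ=(0,0,1,1) retry=(0,0,1,2)
11. C LOAD -> counter=6 r=(6,4,6,4) succ=(0,0,1,1) retry=(0,0,1,2)
12. B CAS -> counter=6 r=(6,4,6,4) succ=(0,0,1,1) retry=(0,1,1,2)
13. C CAS -> counter=7 r=(6,4,6,4) succ=(0,0,2,1) retry=(0,1,1,2)
14. C LOAD -> counter=7 r=(6,4,7,4) succ=(0,0,2,1) retry=(0,1,1,2)
15. A CAS -> counter=7 r=(6,4,7,4) succ=(0,0,2,1) retry=(1,1,1,2)
16. B LOAD -> counter=7 r=(6,7,7,4) succ=(0,0,2,1) retry=(1,1,1,2)
17. B CAS -> counter=8 r=(6,7,7,4) succ=(0,1,2,1) retry=(1,1,1,2)
18. C CAS -> counter=8 r=(6,7,7,4) succ=(0,1,2,1) retry=(1,1,2,2)
19. A LOAD -> counter=8 r=(8,7,7,4) succ=(0,1,2,1) retry=(1,1,2,2)
20. A CAS -> counter=9 r=(8,7,7,4) succ=(1,1,2,1) retry=(1,1,2,2)
21. A LOAD -> counter=9 r=(9,7,7,4) succ=(1,1,2,1) retry=(1,1,2,2)
22. A CAS -> counter=10 r=(9,7,7,4) succ=(2,1,2,1) retry=(1,1,2,2)

counter=10 r=(9,7,7,4) succ=(2,1,2,1) retry=(1,1,2,2)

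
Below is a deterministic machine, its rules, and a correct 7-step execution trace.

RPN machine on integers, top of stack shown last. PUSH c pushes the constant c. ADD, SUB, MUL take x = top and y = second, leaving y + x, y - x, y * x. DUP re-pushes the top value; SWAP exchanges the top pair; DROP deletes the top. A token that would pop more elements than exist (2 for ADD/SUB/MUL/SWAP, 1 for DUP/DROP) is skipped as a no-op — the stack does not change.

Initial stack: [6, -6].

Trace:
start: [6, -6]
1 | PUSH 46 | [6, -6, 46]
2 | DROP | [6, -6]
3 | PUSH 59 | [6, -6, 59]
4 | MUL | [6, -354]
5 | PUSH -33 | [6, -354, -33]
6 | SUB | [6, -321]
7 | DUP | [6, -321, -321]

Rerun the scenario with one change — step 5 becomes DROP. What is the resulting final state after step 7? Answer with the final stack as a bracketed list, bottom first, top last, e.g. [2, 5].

[6, 6]

(re-executing from step 5 with the substitution; state before step 5: [6, -354])
5 | DROP | [6]
6 | SUB | [6]
7 | DUP | [6, 6]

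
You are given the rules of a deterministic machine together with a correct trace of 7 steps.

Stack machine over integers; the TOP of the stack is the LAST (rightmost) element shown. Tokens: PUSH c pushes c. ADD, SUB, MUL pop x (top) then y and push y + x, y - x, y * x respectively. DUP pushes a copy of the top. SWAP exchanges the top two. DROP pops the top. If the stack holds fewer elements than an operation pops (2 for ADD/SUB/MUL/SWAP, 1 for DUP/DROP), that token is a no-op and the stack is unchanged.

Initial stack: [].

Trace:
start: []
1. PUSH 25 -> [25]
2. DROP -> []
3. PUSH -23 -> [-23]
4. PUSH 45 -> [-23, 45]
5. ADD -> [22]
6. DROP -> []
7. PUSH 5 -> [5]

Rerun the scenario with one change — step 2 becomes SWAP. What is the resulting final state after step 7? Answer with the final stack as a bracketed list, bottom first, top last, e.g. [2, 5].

[25, 5]

(re-executing from step 2 with the substitution; state before step 2: [25])
2. SWAP -> [25]
3. PUSH -23 -> [25, -23]
4. PUSH 45 -> [25, -23, 45]
5. ADD -> [25, 22]
6. DROP -> [25]
7. PUSH 5 -> [25, 5]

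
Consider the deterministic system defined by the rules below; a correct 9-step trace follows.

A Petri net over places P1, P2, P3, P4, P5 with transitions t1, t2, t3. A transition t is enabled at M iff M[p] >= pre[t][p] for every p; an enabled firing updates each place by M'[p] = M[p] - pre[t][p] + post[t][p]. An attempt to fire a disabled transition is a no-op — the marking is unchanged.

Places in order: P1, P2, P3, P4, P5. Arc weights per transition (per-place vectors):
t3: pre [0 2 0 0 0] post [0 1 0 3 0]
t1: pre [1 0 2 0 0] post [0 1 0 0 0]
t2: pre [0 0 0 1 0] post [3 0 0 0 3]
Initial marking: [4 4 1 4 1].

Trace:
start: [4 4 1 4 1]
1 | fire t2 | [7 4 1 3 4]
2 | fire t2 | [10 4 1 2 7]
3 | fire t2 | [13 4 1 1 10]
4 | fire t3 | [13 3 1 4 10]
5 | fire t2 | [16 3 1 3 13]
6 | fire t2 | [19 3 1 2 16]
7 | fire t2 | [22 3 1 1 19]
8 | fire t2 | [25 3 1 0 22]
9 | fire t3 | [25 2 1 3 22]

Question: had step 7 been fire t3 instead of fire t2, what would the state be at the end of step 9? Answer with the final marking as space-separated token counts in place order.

(re-executing from step 7 with the substitution; state before step 7: [19 3 1 2 16])
7 | fire t3 | [19 2 1 5 16]
8 | fire t2 | [22 2 1 4 19]
9 | fire t3 | [22 1 1 7 19]

22 1 1 7 19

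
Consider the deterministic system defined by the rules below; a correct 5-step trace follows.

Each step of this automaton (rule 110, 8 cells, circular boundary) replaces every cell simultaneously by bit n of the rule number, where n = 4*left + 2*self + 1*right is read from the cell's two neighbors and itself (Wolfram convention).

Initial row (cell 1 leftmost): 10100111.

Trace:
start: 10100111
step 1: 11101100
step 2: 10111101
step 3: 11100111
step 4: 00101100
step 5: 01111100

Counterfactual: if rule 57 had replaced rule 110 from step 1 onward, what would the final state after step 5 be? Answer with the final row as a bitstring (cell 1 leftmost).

10101010

(re-executing steps 1..5 under rule 57; state before step 1: 10100111)
step 1: 01010100
step 2: 00101011
step 3: 10010110
step 4: 01001101
step 5: 10101010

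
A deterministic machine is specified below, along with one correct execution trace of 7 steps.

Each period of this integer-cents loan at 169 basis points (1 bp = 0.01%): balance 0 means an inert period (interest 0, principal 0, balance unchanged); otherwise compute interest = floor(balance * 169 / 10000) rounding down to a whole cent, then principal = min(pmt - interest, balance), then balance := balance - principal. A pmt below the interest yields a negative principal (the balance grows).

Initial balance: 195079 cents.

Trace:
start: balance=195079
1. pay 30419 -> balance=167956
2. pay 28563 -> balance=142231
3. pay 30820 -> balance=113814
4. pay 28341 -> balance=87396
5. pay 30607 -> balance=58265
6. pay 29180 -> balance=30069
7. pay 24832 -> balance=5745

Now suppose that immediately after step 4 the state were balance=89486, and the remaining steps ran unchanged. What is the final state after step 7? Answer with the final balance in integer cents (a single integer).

7943

state after step 4 := balance=89486
5. pay 30607 -> balance=60391
6. pay 29180 -> balance=32231
7. pay 24832 -> balance=7943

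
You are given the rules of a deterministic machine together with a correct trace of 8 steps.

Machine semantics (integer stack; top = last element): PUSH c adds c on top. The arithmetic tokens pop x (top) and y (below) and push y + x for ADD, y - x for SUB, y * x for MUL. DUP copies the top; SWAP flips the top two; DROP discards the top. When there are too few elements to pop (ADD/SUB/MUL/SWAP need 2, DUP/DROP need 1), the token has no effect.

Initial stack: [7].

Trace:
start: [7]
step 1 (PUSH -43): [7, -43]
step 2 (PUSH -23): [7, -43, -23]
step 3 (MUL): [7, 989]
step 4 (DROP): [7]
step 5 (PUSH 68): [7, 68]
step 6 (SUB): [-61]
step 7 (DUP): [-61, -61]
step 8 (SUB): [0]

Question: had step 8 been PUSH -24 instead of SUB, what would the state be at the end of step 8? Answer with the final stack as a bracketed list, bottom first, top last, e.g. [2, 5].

(re-executing from step 8 with the substitution; state before step 8: [-61, -61])
step 8 (PUSH -24): [-61, -61, -24]

[-61, -61, -24]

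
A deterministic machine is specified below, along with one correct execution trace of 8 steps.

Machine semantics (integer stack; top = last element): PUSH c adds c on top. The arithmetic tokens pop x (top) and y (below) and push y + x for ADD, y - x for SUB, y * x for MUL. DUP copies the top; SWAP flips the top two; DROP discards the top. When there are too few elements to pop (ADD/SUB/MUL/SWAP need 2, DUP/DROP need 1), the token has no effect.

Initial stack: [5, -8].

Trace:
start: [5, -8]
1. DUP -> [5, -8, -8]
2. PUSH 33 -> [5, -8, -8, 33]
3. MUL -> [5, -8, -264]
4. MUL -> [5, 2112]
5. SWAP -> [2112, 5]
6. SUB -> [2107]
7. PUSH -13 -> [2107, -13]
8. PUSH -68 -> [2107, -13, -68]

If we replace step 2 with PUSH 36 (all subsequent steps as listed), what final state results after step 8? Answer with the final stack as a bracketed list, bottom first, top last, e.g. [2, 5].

(re-executing from step 2 with the substitution; state before step 2: [5, -8, -8])
2. PUSH 36 -> [5, -8, -8, 36]
3. MUL -> [5, -8, -288]
4. MUL -> [5, 2304]
5. SWAP -> [2304, 5]
6. SUB -> [2299]
7. PUSH -13 -> [2299, -13]
8. PUSH -68 -> [2299, -13, -68]

[2299, -13, -68]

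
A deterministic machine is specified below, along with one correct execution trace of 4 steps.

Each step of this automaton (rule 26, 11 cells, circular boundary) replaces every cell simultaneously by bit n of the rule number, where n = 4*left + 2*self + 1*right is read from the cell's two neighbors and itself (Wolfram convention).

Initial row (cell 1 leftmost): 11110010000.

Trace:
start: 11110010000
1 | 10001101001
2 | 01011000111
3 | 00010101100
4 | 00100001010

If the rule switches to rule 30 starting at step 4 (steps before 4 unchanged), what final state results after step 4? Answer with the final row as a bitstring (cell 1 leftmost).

00110101010

(re-executing step 4 under rule 30; state before step 4: 00010101100)
4 | 00110101010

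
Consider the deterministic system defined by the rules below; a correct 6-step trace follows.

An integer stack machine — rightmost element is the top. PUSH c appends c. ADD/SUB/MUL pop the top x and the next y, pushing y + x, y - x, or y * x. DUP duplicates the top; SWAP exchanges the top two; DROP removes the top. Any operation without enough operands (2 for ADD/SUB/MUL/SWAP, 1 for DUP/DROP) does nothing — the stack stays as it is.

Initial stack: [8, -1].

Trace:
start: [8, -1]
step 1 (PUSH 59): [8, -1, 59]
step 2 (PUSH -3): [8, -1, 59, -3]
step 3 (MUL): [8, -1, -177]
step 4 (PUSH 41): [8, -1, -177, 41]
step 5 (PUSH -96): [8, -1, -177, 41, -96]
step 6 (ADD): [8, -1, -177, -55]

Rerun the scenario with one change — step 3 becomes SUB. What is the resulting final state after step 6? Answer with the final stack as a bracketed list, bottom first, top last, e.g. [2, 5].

(re-executing from step 3 with the substitution; state before step 3: [8, -1, 59, -3])
step 3 (SUB): [8, -1, 62]
step 4 (PUSH 41): [8, -1, 62, 41]
step 5 (PUSH -96): [8, -1, 62, 41, -96]
step 6 (ADD): [8, -1, 62, -55]

[8, -1, 62, -55]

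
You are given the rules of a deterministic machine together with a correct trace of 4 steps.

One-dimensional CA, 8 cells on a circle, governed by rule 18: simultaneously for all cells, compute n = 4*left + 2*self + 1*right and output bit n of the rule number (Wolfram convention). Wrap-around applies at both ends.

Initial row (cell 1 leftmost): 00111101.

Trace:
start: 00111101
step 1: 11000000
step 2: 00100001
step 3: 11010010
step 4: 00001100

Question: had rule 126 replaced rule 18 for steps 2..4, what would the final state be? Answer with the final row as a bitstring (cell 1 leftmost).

(re-executing steps 2..4 under rule 126; state before step 2: 11000000)
step 2: 11100001
step 3: 00110011
step 4: 11111111

11111111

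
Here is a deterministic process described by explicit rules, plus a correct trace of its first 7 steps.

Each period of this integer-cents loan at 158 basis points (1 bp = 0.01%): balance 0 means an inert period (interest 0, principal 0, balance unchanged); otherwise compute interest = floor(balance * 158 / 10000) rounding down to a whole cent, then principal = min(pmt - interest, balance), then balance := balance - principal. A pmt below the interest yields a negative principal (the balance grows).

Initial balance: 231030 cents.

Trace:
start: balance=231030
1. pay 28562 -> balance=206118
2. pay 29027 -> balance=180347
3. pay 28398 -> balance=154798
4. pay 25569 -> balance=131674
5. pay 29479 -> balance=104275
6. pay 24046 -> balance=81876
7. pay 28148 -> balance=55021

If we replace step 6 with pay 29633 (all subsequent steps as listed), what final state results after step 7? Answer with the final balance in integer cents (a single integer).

(re-executing from step 6 with the substitution; state before step 6: balance=104275)
6. pay 29633 -> balance=76289
7. pay 28148 -> balance=49346

49346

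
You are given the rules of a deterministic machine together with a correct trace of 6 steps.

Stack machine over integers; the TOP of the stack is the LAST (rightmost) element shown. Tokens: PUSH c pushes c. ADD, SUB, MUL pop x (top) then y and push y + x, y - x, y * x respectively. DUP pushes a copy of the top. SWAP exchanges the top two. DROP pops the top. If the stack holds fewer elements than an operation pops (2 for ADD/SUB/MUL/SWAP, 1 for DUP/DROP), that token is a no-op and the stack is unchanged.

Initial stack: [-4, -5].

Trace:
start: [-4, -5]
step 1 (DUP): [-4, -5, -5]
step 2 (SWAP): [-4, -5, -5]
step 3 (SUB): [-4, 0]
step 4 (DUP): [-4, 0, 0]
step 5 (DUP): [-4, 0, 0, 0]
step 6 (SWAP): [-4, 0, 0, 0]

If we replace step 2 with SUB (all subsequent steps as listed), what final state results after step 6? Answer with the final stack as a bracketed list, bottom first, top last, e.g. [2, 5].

[-4, -4, -4]

(re-executing from step 2 with the substitution; state before step 2: [-4, -5, -5])
step 2 (SUB): [-4, 0]
step 3 (SUB): [-4]
step 4 (DUP): [-4, -4]
step 5 (DUP): [-4, -4, -4]
step 6 (SWAP): [-4, -4, -4]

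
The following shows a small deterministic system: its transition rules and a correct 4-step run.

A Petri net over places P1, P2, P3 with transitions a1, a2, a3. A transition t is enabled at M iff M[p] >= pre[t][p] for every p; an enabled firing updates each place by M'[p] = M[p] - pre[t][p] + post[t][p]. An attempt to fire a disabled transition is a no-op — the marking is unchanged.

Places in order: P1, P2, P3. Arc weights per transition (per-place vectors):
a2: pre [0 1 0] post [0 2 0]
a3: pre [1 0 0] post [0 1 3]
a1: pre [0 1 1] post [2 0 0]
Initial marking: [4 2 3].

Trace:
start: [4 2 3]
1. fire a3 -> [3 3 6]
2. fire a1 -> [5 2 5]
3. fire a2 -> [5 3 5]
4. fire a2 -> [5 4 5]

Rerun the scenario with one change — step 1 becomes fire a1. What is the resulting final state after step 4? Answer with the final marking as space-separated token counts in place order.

(re-executing from step 1 with the substitution; state before step 1: [4 2 3])
1. fire a1 -> [6 1 2]
2. fire a1 -> [8 0 1]
3. fire a2 -> [8 0 1]
4. fire a2 -> [8 0 1]

8 0 1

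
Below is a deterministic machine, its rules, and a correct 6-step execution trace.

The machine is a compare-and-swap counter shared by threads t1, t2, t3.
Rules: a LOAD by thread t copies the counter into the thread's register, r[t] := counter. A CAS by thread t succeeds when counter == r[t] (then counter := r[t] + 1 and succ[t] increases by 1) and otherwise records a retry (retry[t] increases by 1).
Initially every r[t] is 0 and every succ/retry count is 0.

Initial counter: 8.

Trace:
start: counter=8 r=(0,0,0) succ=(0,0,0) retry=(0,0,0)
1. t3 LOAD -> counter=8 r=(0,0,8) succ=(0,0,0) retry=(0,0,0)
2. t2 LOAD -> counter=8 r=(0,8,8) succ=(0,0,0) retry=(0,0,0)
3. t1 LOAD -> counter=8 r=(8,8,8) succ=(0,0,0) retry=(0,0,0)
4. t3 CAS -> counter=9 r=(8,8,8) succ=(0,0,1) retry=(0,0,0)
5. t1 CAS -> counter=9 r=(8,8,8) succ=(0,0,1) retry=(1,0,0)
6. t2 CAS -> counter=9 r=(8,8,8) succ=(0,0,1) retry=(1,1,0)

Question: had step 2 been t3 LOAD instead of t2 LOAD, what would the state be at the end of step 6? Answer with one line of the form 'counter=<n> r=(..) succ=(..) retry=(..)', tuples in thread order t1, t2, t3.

counter=9 r=(8,0,8) succ=(0,0,1) retry=(1,1,0)

(re-executing from step 2 with the substitution; state before step 2: counter=8 r=(0,0,8) succ=(0,0,0) retry=(0,0,0))
2. t3 LOAD -> counter=8 r=(0,0,8) succ=(0,0,0) retry=(0,0,0)
3. t1 LOAD -> counter=8 r=(8,0,8) succ=(0,0,0) retry=(0,0,0)
4. t3 CAS -> counter=9 r=(8,0,8) succ=(0,0,1) retry=(0,0,0)
5. t1 CAS -> counter=9 r=(8,0,8) succ=(0,0,1) retry=(1,0,0)
6. t2 CAS -> counter=9 r=(8,0,8) succ=(0,0,1) retry=(1,1,0)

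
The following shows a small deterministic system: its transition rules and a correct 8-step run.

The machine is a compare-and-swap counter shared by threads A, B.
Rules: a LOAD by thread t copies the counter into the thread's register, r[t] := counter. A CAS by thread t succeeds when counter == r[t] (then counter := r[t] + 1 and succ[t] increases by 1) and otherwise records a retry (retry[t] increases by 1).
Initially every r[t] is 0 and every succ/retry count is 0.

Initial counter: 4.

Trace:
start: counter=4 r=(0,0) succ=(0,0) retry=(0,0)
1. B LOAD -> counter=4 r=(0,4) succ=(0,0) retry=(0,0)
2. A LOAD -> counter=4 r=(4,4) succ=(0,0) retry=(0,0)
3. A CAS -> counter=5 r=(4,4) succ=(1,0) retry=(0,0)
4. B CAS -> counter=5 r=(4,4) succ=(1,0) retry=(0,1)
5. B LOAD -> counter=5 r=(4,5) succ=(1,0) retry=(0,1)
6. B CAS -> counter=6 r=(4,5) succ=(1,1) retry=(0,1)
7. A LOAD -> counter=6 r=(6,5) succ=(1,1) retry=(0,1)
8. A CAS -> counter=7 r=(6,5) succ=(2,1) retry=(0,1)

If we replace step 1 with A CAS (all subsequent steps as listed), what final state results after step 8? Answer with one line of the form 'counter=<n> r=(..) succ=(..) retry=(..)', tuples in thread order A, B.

(re-executing from step 1 with the substitution; state before step 1: counter=4 r=(0,0) succ=(0,0) retry=(0,0))
1. A CAS -> counter=4 r=(0,0) succ=(0,0) retry=(1,0)
2. A LOAD -> counter=4 r=(4,0) succ=(0,0) retry=(1,0)
3. A CAS -> counter=5 r=(4,0) succ=(1,0) retry=(1,0)
4. B CAS -> counter=5 r=(4,0) succ=(1,0) retry=(1,1)
5. B LOAD -> counter=5 r=(4,5) succ=(1,0) retry=(1,1)
6. B CAS -> counter=6 r=(4,5) succ=(1,1) retry=(1,1)
7. A LOAD -> counter=6 r=(6,5) succ=(1,1) retry=(1,1)
8. A CAS -> counter=7 r=(6,5) succ=(2,1) retry=(1,1)

counter=7 r=(6,5) succ=(2,1) retry=(1,1)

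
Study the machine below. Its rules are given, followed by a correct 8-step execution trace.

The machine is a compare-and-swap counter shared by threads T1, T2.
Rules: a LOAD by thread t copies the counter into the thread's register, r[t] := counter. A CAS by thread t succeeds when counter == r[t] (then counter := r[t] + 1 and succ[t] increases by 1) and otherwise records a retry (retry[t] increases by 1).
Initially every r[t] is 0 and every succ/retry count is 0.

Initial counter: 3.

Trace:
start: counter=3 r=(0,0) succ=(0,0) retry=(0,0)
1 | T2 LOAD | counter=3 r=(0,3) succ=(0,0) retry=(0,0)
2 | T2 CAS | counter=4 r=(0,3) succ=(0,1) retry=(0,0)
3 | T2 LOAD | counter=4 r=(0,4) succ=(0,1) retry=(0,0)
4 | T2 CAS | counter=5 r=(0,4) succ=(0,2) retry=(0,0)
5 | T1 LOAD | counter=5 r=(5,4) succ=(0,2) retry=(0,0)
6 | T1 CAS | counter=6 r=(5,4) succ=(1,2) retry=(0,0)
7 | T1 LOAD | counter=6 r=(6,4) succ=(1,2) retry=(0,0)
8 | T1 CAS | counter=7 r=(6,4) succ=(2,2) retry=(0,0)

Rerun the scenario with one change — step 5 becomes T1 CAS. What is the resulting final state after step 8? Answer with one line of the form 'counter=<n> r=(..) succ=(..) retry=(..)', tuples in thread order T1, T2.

(re-executing from step 5 with the substitution; state before step 5: counter=5 r=(0,4) succ=(0,2) retry=(0,0))
5 | T1 CAS | counter=5 r=(0,4) succ=(0,2) retry=(1,0)
6 | T1 CAS | counter=5 r=(0,4) succ=(0,2) retry=(2,0)
7 | T1 LOAD | counter=5 r=(5,4) succ=(0,2) retry=(2,0)
8 | T1 CAS | counter=6 r=(5,4) succ=(1,2) retry=(2,0)

counter=6 r=(5,4) succ=(1,2) retry=(2,0)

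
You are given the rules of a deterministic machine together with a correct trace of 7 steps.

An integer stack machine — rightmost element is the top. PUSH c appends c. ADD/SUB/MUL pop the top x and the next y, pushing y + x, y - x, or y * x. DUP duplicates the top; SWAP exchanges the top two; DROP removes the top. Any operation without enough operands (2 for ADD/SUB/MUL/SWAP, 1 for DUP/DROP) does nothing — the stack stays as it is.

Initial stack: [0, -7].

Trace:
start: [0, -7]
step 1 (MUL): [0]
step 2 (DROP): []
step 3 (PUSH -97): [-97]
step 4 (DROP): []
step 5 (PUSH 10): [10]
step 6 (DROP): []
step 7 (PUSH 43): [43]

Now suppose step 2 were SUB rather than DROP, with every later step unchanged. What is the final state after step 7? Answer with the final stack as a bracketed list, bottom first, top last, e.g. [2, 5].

[0, 43]

(re-executing from step 2 with the substitution; state before step 2: [0])
step 2 (SUB): [0]
step 3 (PUSH -97): [0, -97]
step 4 (DROP): [0]
step 5 (PUSH 10): [0, 10]
step 6 (DROP): [0]
step 7 (PUSH 43): [0, 43]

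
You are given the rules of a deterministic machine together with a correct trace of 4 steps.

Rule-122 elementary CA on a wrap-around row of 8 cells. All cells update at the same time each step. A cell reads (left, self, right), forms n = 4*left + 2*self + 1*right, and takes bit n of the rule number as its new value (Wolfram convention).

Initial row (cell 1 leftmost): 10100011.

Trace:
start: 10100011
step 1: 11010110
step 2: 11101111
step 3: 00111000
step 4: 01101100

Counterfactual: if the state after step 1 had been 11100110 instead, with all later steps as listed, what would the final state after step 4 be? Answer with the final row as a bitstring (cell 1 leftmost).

10110001

state after step 1 := 11100110
step 2: 10111111
step 3: 11100000
step 4: 10110001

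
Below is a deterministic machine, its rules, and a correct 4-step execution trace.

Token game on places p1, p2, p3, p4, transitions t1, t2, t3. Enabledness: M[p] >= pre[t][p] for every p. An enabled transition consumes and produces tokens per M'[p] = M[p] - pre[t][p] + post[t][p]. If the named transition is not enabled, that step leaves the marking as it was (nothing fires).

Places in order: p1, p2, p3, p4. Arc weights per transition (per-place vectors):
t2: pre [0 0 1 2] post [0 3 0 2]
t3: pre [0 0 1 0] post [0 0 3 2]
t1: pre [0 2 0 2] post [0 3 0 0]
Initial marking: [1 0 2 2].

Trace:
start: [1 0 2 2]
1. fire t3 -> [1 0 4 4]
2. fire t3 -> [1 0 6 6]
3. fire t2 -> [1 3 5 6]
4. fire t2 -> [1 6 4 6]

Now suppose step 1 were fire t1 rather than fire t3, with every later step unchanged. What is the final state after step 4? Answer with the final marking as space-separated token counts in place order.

(re-executing from step 1 with the substitution; state before step 1: [1 0 2 2])
1. fire t1 -> [1 0 2 2]
2. fire t3 -> [1 0 4 4]
3. fire t2 -> [1 3 3 4]
4. fire t2 -> [1 6 2 4]

1 6 2 4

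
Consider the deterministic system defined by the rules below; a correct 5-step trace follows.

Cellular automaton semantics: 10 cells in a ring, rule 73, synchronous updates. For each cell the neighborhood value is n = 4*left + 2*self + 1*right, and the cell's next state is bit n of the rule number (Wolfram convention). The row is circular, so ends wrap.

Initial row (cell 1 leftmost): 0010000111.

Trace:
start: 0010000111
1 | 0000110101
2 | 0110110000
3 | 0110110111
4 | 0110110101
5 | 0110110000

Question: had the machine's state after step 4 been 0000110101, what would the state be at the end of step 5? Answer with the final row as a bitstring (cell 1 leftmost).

state after step 4 := 0000110101
5 | 0110110000

0110110000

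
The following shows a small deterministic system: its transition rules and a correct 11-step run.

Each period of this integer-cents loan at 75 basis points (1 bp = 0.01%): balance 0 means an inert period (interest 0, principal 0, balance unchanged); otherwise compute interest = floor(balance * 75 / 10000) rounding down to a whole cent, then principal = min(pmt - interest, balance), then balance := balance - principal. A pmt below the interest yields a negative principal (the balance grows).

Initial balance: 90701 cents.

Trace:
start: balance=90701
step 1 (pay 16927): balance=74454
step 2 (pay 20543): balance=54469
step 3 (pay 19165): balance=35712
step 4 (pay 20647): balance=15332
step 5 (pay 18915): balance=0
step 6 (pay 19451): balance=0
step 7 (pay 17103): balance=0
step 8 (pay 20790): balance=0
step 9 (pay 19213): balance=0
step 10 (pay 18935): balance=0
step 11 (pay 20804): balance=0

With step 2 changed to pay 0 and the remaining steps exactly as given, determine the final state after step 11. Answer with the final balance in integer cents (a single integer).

0

(re-executing from step 2 with the substitution; state before step 2: balance=74454)
step 2 (pay 0): balance=75012
step 3 (pay 19165): balance=56409
step 4 (pay 20647): balance=36185
step 5 (pay 18915): balance=17541
step 6 (pay 19451): balance=0
step 7 (pay 17103): balance=0
step 8 (pay 20790): balance=0
step 9 (pay 19213): balance=0
step 10 (pay 18935): balance=0
step 11 (pay 20804): balance=0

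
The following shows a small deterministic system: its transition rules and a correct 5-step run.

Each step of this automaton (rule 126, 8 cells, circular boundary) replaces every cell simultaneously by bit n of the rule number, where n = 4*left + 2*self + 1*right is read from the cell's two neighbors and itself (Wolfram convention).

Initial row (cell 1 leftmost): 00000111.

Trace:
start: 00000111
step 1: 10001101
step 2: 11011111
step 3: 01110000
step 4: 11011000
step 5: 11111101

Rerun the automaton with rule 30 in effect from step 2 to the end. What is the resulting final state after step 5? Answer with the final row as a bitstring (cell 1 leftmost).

(re-executing steps 2..5 under rule 30; state before step 2: 10001101)
step 2: 01011001
step 3: 01010111
step 4: 01010100
step 5: 11010110

11010110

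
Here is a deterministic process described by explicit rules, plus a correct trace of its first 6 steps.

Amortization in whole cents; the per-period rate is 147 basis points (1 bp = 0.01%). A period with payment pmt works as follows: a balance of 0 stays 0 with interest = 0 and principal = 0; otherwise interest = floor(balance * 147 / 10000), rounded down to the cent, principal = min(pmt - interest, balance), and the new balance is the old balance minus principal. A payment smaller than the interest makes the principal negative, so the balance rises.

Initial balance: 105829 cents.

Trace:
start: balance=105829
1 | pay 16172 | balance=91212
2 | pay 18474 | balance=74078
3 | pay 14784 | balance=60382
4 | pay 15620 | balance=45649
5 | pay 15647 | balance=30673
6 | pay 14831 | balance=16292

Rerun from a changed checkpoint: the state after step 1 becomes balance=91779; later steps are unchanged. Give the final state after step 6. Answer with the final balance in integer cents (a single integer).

state after step 1 := balance=91779
2 | pay 18474 | balance=74654
3 | pay 14784 | balance=60967
4 | pay 15620 | balance=46243
5 | pay 15647 | balance=31275
6 | pay 14831 | balance=16903

16903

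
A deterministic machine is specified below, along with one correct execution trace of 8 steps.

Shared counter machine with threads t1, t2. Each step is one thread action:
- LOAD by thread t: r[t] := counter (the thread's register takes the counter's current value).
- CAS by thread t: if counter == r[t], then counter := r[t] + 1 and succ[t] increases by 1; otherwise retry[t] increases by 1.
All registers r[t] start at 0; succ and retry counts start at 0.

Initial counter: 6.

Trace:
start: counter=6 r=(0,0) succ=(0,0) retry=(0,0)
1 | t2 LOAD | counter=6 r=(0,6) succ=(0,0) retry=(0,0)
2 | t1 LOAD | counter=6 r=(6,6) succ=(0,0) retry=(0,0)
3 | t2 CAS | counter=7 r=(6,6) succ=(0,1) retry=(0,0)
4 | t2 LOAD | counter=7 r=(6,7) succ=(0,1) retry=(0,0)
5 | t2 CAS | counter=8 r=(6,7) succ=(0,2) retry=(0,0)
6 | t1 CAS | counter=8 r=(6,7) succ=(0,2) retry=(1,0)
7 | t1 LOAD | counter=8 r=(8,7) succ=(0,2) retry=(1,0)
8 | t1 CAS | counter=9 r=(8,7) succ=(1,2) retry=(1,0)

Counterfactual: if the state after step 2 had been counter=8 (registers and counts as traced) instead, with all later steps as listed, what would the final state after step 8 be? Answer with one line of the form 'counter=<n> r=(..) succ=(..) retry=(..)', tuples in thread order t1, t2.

state after step 2 := counter=8 r=(6,6) succ=(0,0) retry=(0,0)
3 | t2 CAS | counter=8 r=(6,6) succ=(0,0) retry=(0,1)
4 | t2 LOAD | counter=8 r=(6,8) succ=(0,0) retry=(0,1)
5 | t2 CAS | counter=9 r=(6,8) succ=(0,1) retry=(0,1)
6 | t1 CAS | counter=9 r=(6,8) succ=(0,1) retry=(1,1)
7 | t1 LOAD | counter=9 r=(9,8) succ=(0,1) retry=(1,1)
8 | t1 CAS | counter=10 r=(9,8) succ=(1,1) retry=(1,1)

counter=10 r=(9,8) succ=(1,1) retry=(1,1)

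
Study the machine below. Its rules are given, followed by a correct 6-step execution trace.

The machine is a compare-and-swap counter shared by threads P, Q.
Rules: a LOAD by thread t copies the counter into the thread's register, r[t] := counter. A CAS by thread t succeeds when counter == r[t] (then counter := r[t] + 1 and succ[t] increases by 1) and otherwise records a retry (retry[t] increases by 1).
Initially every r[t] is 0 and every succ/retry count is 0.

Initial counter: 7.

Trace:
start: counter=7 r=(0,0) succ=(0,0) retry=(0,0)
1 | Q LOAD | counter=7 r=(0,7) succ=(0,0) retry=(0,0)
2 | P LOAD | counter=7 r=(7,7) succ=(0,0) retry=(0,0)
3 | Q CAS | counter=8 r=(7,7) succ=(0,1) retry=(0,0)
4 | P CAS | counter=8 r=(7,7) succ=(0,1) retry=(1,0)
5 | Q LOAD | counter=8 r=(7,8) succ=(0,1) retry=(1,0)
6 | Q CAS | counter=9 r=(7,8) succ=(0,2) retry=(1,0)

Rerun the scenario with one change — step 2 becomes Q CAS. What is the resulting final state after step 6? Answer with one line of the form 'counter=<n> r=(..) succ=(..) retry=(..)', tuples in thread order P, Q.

(re-executing from step 2 with the substitution; state before step 2: counter=7 r=(0,7) succ=(0,0) retry=(0,0))
2 | Q CAS | counter=8 r=(0,7) succ=(0,1) retry=(0,0)
3 | Q CAS | counter=8 r=(0,7) succ=(0,1) retry=(0,1)
4 | P CAS | counter=8 r=(0,7) succ=(0,1) retry=(1,1)
5 | Q LOAD | counter=8 r=(0,8) succ=(0,1) retry=(1,1)
6 | Q CAS | counter=9 r=(0,8) succ=(0,2) retry=(1,1)

counter=9 r=(0,8) succ=(0,2) retry=(1,1)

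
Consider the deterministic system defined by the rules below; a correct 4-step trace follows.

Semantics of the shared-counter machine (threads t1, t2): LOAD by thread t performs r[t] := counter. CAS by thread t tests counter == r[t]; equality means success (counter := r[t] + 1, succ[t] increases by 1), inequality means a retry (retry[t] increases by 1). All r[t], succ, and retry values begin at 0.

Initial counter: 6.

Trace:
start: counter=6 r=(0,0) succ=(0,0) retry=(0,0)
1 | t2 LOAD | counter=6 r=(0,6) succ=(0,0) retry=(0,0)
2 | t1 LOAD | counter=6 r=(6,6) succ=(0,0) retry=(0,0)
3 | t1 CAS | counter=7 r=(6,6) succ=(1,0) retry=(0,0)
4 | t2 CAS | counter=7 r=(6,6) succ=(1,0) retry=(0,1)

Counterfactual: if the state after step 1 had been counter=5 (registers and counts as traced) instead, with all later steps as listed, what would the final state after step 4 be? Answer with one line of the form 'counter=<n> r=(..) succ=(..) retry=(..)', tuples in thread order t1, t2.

state after step 1 := counter=5 r=(0,6) succ=(0,0) retry=(0,0)
2 | t1 LOAD | counter=5 r=(5,6) succ=(0,0) retry=(0,0)
3 | t1 CAS | counter=6 r=(5,6) succ=(1,0) retry=(0,0)
4 | t2 CAS | counter=7 r=(5,6) succ=(1,1) retry=(0,0)

counter=7 r=(5,6) succ=(1,1) retry=(0,0)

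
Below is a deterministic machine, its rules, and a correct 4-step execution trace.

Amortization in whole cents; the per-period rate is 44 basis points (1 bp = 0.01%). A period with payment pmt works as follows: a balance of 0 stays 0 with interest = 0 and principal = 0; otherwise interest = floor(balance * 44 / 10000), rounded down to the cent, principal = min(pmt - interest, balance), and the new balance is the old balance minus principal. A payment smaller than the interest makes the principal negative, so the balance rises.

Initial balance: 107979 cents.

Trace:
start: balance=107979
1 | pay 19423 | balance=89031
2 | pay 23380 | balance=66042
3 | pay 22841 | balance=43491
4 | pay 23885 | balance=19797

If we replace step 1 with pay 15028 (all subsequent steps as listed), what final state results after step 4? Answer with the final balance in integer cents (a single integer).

24251

(re-executing from step 1 with the substitution; state before step 1: balance=107979)
1 | pay 15028 | balance=93426
2 | pay 23380 | balance=70457
3 | pay 22841 | balance=47926
4 | pay 23885 | balance=24251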